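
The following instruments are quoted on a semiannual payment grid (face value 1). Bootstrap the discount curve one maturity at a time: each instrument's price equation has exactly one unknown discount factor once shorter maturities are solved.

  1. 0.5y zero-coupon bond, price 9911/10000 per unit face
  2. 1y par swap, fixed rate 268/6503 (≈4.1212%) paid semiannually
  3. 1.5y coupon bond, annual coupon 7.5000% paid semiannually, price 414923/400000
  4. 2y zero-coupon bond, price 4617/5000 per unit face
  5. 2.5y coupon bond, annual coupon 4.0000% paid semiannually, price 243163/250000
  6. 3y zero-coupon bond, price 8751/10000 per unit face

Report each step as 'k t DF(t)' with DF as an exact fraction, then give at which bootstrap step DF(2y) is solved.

1 1/2 9911/10000
2 1 4799/5000
3 3/2 9293/10000
4 2 4617/5000
5 5/2 879/1000
6 3 8751/10000
DF(2y) is solved at step 4

step 1 [0.5y] zero: DF = P = 9911/10000 ≈ 0.991100
step 2 [1y] swap r/2=134/6503: DF=(1 − 134/6503·(0.991100))/(1+134/6503) = 4799/5000 ≈ 0.959800
step 3 [1.5y] bond c/2=3/80: DF=(414923/400000 − 3/80·(0.991100+0.959800))/(1+3/80) = 9293/10000 ≈ 0.929300
step 4 [2y] zero: DF = P = 4617/5000 ≈ 0.923400
step 5 [2.5y] bond c/2=1/50: DF=(243163/250000 − 1/50·(0.991100+0.959800+0.929300+0.923400))/(1+1/50) = 879/1000 ≈ 0.879000
step 6 [3y] zero: DF = P = 8751/10000 ≈ 0.875100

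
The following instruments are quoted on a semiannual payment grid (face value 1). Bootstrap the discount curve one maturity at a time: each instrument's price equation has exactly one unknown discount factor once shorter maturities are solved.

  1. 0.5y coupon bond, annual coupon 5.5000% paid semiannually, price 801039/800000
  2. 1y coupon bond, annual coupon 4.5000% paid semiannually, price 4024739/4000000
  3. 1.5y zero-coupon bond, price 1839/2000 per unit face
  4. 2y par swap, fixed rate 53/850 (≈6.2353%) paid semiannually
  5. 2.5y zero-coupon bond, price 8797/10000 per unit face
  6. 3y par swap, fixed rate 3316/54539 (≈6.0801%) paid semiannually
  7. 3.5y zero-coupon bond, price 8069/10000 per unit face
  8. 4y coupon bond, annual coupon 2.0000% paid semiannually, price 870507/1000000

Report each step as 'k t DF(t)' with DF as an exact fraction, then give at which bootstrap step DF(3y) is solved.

step 1 [0.5y] bond c/2=11/400: DF=(801039/800000 − 11/400·(0))/(1+11/400) = 1949/2000 ≈ 0.974500
step 2 [1y] bond c/2=9/400: DF=(4024739/4000000 − 9/400·(0.974500))/(1+9/400) = 4813/5000 ≈ 0.962600
step 3 [1.5y] zero: DF = P = 1839/2000 ≈ 0.919500
step 4 [2y] swap r/2=53/1700: DF=(1 − 53/1700·(0.974500+0.962600+0.919500))/(1+53/1700) = 4417/5000 ≈ 0.883400
step 5 [2.5y] zero: DF = P = 8797/10000 ≈ 0.879700
step 6 [3y] swap r/2=1658/54539: DF=(1 − 1658/54539·(0.974500+0.962600+0.919500+0.883400+0.879700))/(1+1658/54539) = 4171/5000 ≈ 0.834200
step 7 [3.5y] zero: DF = P = 8069/10000 ≈ 0.806900
step 8 [4y] bond c/2=1/100: DF=(870507/1000000 − 1/100·(0.974500+0.962600+0.919500+0.883400+0.879700+0.834200+0.806900))/(1+1/100) = 7999/10000 ≈ 0.799900

1 1/2 1949/2000
2 1 4813/5000
3 3/2 1839/2000
4 2 4417/5000
5 5/2 8797/10000
6 3 4171/5000
7 7/2 8069/10000
8 4 7999/10000
DF(3y) is solved at step 6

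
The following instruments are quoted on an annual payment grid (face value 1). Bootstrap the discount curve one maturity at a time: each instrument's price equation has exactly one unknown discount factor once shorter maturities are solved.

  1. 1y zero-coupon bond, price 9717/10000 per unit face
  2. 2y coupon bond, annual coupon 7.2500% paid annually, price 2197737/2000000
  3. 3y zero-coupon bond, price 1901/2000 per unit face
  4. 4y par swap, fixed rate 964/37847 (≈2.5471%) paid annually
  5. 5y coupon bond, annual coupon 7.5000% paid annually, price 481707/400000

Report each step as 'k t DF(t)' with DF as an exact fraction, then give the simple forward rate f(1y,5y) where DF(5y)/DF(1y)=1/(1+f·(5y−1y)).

step 1 [1y] zero: DF = P = 9717/10000 ≈ 0.971700
step 2 [2y] bond c/1=29/400: DF=(2197737/2000000 − 29/400·(0.971700))/(1+29/400) = 9589/10000 ≈ 0.958900
step 3 [3y] zero: DF = P = 1901/2000 ≈ 0.950500
step 4 [4y] swap r/1=964/37847: DF=(1 − 964/37847·(0.971700+0.958900+0.950500))/(1+964/37847) = 2259/2500 ≈ 0.903600
step 5 [5y] bond c/1=3/40: DF=(481707/400000 − 3/40·(0.971700+0.958900+0.950500+0.903600))/(1+3/40) = 4281/5000 ≈ 0.856200

1 1 9717/10000
2 2 9589/10000
3 3 1901/2000
4 4 2259/2500
5 5 4281/5000
f(1y,5y) = ((9717/10000)/(4281/5000) − 1)/(4) = 385/11416 ≈ 3.3725%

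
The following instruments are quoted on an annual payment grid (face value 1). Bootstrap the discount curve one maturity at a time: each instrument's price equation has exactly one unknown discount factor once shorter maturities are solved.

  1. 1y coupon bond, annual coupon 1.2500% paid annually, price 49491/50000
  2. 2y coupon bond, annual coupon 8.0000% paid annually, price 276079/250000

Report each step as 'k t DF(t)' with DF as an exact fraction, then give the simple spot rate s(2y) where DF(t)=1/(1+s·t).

1 1 611/625
2 2 9501/10000
s(2y) = (1/(9501/10000) − 1)/(2) = 499/19002 ≈ 2.6260%

step 1 [1y] bond c/1=1/80: DF=(49491/50000 − 1/80·(0))/(1+1/80) = 611/625 ≈ 0.977600
step 2 [2y] bond c/1=2/25: DF=(276079/250000 − 2/25·(0.977600))/(1+2/25) = 9501/10000 ≈ 0.950100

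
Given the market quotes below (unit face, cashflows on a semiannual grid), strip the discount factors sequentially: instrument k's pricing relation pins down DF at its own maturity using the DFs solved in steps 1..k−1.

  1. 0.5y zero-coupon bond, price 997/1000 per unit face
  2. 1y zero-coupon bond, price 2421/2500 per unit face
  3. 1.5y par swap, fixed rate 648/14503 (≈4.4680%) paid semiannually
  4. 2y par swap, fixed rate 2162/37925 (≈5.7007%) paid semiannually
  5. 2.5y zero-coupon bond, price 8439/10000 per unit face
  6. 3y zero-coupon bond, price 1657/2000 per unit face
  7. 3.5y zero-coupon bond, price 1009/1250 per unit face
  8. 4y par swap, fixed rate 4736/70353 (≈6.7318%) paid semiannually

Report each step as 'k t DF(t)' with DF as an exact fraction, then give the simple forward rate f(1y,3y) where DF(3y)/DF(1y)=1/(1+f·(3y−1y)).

1 1/2 997/1000
2 1 2421/2500
3 3/2 1169/1250
4 2 8919/10000
5 5/2 8439/10000
6 3 1657/2000
7 7/2 1009/1250
8 4 477/625
f(1y,3y) = ((2421/2500)/(1657/2000) − 1)/(2) = 1399/16570 ≈ 8.4430%

step 1 [0.5y] zero: DF = P = 997/1000 ≈ 0.997000
step 2 [1y] zero: DF = P = 2421/2500 ≈ 0.968400
step 3 [1.5y] swap r/2=324/14503: DF=(1 − 324/14503·(0.997000+0.968400))/(1+324/14503) = 1169/1250 ≈ 0.935200
step 4 [2y] swap r/2=1081/37925: DF=(1 − 1081/37925·(0.997000+0.968400+0.935200))/(1+1081/37925) = 8919/10000 ≈ 0.891900
step 5 [2.5y] zero: DF = P = 8439/10000 ≈ 0.843900
step 6 [3y] zero: DF = P = 1657/2000 ≈ 0.828500
step 7 [3.5y] zero: DF = P = 1009/1250 ≈ 0.807200
step 8 [4y] swap r/2=2368/70353: DF=(1 − 2368/70353·(0.997000+0.968400+0.935200+0.891900+0.843900+0.828500+0.807200))/(1+2368/70353) = 477/625 ≈ 0.763200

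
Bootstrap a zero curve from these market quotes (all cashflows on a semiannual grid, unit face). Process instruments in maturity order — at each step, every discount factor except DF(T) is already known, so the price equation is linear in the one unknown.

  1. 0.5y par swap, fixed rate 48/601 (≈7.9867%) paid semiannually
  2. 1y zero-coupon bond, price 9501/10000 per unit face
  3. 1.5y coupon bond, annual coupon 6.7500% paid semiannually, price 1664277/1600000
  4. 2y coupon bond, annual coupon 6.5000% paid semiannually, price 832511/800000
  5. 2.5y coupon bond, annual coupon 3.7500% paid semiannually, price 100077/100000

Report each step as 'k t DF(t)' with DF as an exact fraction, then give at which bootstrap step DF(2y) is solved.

step 1 [0.5y] swap r/2=24/601: DF=(1 − 24/601·(0))/(1+24/601) = 601/625 ≈ 0.961600
step 2 [1y] zero: DF = P = 9501/10000 ≈ 0.950100
step 3 [1.5y] bond c/2=27/800: DF=(1664277/1600000 − 27/800·(0.961600+0.950100))/(1+27/800) = 4719/5000 ≈ 0.943800
step 4 [2y] bond c/2=13/400: DF=(832511/800000 − 13/400·(0.961600+0.950100+0.943800))/(1+13/400) = 459/500 ≈ 0.918000
step 5 [2.5y] bond c/2=3/160: DF=(100077/100000 − 3/160·(0.961600+0.950100+0.943800+0.918000))/(1+3/160) = 9129/10000 ≈ 0.912900

1 1/2 601/625
2 1 9501/10000
3 3/2 4719/5000
4 2 459/500
5 5/2 9129/10000
DF(2y) is solved at step 4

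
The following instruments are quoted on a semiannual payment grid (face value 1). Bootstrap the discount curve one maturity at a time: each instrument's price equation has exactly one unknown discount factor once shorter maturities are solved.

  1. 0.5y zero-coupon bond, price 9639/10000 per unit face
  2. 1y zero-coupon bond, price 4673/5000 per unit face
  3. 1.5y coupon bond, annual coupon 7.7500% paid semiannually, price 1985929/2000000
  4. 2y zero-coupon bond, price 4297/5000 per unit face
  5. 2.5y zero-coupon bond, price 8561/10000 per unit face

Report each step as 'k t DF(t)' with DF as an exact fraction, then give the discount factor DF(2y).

1 1/2 9639/10000
2 1 4673/5000
3 3/2 8851/10000
4 2 4297/5000
5 5/2 8561/10000
DF(2y) = 4297/5000 ≈ 0.859400

step 1 [0.5y] zero: DF = P = 9639/10000 ≈ 0.963900
step 2 [1y] zero: DF = P = 4673/5000 ≈ 0.934600
step 3 [1.5y] bond c/2=31/800: DF=(1985929/2000000 − 31/800·(0.963900+0.934600))/(1+31/800) = 8851/10000 ≈ 0.885100
step 4 [2y] zero: DF = P = 4297/5000 ≈ 0.859400
step 5 [2.5y] zero: DF = P = 8561/10000 ≈ 0.856100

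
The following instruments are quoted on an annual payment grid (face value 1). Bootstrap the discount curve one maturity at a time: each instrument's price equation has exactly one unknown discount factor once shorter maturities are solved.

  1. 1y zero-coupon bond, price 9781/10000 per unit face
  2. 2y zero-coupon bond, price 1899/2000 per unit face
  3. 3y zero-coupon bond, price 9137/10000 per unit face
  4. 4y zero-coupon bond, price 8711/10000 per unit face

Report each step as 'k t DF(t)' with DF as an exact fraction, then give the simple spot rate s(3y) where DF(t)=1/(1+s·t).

step 1 [1y] zero: DF = P = 9781/10000 ≈ 0.978100
step 2 [2y] zero: DF = P = 1899/2000 ≈ 0.949500
step 3 [3y] zero: DF = P = 9137/10000 ≈ 0.913700
step 4 [4y] zero: DF = P = 8711/10000 ≈ 0.871100

1 1 9781/10000
2 2 1899/2000
3 3 9137/10000
4 4 8711/10000
s(3y) = (1/(9137/10000) − 1)/(3) = 863/27411 ≈ 3.1484%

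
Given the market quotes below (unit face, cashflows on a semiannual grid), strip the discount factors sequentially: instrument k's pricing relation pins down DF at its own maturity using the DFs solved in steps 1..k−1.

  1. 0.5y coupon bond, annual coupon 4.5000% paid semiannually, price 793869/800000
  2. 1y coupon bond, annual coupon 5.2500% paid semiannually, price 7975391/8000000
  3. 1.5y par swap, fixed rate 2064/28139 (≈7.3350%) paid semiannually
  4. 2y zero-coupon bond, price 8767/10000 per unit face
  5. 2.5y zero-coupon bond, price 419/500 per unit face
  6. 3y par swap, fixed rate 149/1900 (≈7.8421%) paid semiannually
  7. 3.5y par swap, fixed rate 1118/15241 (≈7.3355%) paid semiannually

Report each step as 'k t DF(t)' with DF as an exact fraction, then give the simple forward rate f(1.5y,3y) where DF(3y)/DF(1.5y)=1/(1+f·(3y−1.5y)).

step 1 [0.5y] bond c/2=9/400: DF=(793869/800000 − 9/400·(0))/(1+9/400) = 1941/2000 ≈ 0.970500
step 2 [1y] bond c/2=21/800: DF=(7975391/8000000 − 21/800·(0.970500))/(1+21/800) = 4733/5000 ≈ 0.946600
step 3 [1.5y] swap r/2=1032/28139: DF=(1 − 1032/28139·(0.970500+0.946600))/(1+1032/28139) = 1121/1250 ≈ 0.896800
step 4 [2y] zero: DF = P = 8767/10000 ≈ 0.876700
step 5 [2.5y] zero: DF = P = 419/500 ≈ 0.838000
step 6 [3y] swap r/2=149/3800: DF=(1 − 149/3800·(0.970500+0.946600+0.896800+0.876700+0.838000))/(1+149/3800) = 3957/5000 ≈ 0.791400
step 7 [3.5y] swap r/2=559/15241: DF=(1 − 559/15241·(0.970500+0.946600+0.896800+0.876700+0.838000+0.791400))/(1+559/15241) = 1941/2500 ≈ 0.776400

1 1/2 1941/2000
2 1 4733/5000
3 3/2 1121/1250
4 2 8767/10000
5 5/2 419/500
6 3 3957/5000
7 7/2 1941/2500
f(1.5y,3y) = ((1121/1250)/(3957/5000) − 1)/(3/2) = 1054/11871 ≈ 8.8788%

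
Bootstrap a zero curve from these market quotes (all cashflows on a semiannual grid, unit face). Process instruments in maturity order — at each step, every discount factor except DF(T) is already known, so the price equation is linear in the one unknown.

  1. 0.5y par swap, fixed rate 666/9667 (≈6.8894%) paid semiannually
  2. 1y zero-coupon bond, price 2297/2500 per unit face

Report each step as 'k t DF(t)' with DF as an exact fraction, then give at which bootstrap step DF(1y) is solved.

step 1 [0.5y] swap r/2=333/9667: DF=(1 − 333/9667·(0))/(1+333/9667) = 9667/10000 ≈ 0.966700
step 2 [1y] zero: DF = P = 2297/2500 ≈ 0.918800

1 1/2 9667/10000
2 1 2297/2500
DF(1y) is solved at step 2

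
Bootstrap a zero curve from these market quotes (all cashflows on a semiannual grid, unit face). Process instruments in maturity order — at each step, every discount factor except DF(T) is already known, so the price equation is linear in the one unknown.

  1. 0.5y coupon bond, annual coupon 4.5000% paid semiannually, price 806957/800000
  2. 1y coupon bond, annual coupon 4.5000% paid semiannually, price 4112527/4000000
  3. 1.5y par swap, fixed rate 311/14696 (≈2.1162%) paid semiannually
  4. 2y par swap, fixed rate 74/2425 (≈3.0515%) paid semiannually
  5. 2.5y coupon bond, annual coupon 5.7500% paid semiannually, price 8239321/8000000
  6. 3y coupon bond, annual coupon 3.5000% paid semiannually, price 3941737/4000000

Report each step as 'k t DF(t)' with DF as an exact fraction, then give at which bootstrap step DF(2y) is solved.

step 1 [0.5y] bond c/2=9/400: DF=(806957/800000 − 9/400·(0))/(1+9/400) = 1973/2000 ≈ 0.986500
step 2 [1y] bond c/2=9/400: DF=(4112527/4000000 − 9/400·(0.986500))/(1+9/400) = 4919/5000 ≈ 0.983800
step 3 [1.5y] swap r/2=311/29392: DF=(1 − 311/29392·(0.986500+0.983800))/(1+311/29392) = 9689/10000 ≈ 0.968900
step 4 [2y] swap r/2=37/2425: DF=(1 − 37/2425·(0.986500+0.983800+0.968900))/(1+37/2425) = 588/625 ≈ 0.940800
step 5 [2.5y] bond c/2=23/800: DF=(8239321/8000000 − 23/800·(0.986500+0.983800+0.968900+0.940800))/(1+23/800) = 8927/10000 ≈ 0.892700
step 6 [3y] bond c/2=7/400: DF=(3941737/4000000 − 7/400·(0.986500+0.983800+0.968900+0.940800+0.892700))/(1+7/400) = 554/625 ≈ 0.886400

1 1/2 1973/2000
2 1 4919/5000
3 3/2 9689/10000
4 2 588/625
5 5/2 8927/10000
6 3 554/625
DF(2y) is solved at step 4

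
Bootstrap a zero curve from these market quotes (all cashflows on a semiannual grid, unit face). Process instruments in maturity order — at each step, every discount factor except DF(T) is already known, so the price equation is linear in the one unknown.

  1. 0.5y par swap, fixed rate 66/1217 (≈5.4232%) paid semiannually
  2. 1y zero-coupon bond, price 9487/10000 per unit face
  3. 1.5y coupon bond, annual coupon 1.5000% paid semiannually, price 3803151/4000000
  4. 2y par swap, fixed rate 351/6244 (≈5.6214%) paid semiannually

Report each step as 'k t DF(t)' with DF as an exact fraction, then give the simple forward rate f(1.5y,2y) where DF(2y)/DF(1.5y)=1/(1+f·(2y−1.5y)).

step 1 [0.5y] swap r/2=33/1217: DF=(1 − 33/1217·(0))/(1+33/1217) = 1217/1250 ≈ 0.973600
step 2 [1y] zero: DF = P = 9487/10000 ≈ 0.948700
step 3 [1.5y] bond c/2=3/400: DF=(3803151/4000000 − 3/400·(0.973600+0.948700))/(1+3/400) = 4647/5000 ≈ 0.929400
step 4 [2y] swap r/2=351/12488: DF=(1 − 351/12488·(0.973600+0.948700+0.929400))/(1+351/12488) = 8947/10000 ≈ 0.894700

1 1/2 1217/1250
2 1 9487/10000
3 3/2 4647/5000
4 2 8947/10000
f(1.5y,2y) = ((4647/5000)/(8947/10000) − 1)/(1/2) = 694/8947 ≈ 7.7568%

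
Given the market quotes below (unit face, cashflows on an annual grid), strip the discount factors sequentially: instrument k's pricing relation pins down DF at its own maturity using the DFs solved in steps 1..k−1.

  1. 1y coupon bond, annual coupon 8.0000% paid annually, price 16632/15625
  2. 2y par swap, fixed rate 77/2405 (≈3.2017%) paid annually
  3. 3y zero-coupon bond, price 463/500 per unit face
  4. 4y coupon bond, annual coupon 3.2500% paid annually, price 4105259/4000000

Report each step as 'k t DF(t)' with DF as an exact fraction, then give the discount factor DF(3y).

step 1 [1y] bond c/1=2/25: DF=(16632/15625 − 2/25·(0))/(1+2/25) = 616/625 ≈ 0.985600
step 2 [2y] swap r/1=77/2405: DF=(1 − 77/2405·(0.985600))/(1+77/2405) = 1173/1250 ≈ 0.938400
step 3 [3y] zero: DF = P = 463/500 ≈ 0.926000
step 4 [4y] bond c/1=13/400: DF=(4105259/4000000 − 13/400·(0.985600+0.938400+0.926000))/(1+13/400) = 9043/10000 ≈ 0.904300

1 1 616/625
2 2 1173/1250
3 3 463/500
4 4 9043/10000
DF(3y) = 463/500 ≈ 0.926000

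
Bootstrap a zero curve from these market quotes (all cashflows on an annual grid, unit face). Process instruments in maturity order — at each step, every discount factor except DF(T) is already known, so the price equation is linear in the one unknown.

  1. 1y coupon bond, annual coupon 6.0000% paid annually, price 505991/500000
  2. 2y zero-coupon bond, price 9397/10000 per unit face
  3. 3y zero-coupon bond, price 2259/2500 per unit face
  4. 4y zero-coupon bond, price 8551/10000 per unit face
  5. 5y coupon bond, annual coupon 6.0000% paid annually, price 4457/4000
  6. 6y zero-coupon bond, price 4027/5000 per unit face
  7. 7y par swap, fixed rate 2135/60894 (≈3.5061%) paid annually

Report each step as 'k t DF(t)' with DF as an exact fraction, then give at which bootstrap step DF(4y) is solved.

step 1 [1y] bond c/1=3/50: DF=(505991/500000 − 3/50·(0))/(1+3/50) = 9547/10000 ≈ 0.954700
step 2 [2y] zero: DF = P = 9397/10000 ≈ 0.939700
step 3 [3y] zero: DF = P = 2259/2500 ≈ 0.903600
step 4 [4y] zero: DF = P = 8551/10000 ≈ 0.855100
step 5 [5y] bond c/1=3/50: DF=(4457/4000 − 3/50·(0.954700+0.939700+0.903600+0.855100))/(1+3/50) = 2111/2500 ≈ 0.844400
step 6 [6y] zero: DF = P = 4027/5000 ≈ 0.805400
step 7 [7y] swap r/1=2135/60894: DF=(1 − 2135/60894·(0.954700+0.939700+0.903600+0.855100+0.844400+0.805400))/(1+2135/60894) = 1573/2000 ≈ 0.786500

1 1 9547/10000
2 2 9397/10000
3 3 2259/2500
4 4 8551/10000
5 5 2111/2500
6 6 4027/5000
7 7 1573/2000
DF(4y) is solved at step 4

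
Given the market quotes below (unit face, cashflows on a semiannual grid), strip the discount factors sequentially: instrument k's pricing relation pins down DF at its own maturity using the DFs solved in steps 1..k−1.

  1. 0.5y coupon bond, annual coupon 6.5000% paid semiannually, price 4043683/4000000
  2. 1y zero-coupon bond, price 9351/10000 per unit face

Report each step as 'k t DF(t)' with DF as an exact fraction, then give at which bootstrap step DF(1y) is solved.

1 1/2 9791/10000
2 1 9351/10000
DF(1y) is solved at step 2

step 1 [0.5y] bond c/2=13/400: DF=(4043683/4000000 − 13/400·(0))/(1+13/400) = 9791/10000 ≈ 0.979100
step 2 [1y] zero: DF = P = 9351/10000 ≈ 0.935100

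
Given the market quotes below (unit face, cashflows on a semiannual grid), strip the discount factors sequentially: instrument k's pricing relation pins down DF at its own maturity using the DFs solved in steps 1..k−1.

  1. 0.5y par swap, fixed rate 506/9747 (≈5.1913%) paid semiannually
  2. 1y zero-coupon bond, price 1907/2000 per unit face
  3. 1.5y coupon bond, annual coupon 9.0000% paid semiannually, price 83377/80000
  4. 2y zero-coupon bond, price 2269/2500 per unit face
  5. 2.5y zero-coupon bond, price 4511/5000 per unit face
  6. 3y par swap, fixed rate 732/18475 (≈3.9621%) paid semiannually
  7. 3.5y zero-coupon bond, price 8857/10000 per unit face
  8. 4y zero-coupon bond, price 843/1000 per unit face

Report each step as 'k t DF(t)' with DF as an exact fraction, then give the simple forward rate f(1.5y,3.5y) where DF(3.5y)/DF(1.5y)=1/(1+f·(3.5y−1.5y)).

step 1 [0.5y] swap r/2=253/9747: DF=(1 − 253/9747·(0))/(1+253/9747) = 9747/10000 ≈ 0.974700
step 2 [1y] zero: DF = P = 1907/2000 ≈ 0.953500
step 3 [1.5y] bond c/2=9/200: DF=(83377/80000 − 9/200·(0.974700+0.953500))/(1+9/200) = 9143/10000 ≈ 0.914300
step 4 [2y] zero: DF = P = 2269/2500 ≈ 0.907600
step 5 [2.5y] zero: DF = P = 4511/5000 ≈ 0.902200
step 6 [3y] swap r/2=366/18475: DF=(1 − 366/18475·(0.974700+0.953500+0.914300+0.907600+0.902200))/(1+366/18475) = 4451/5000 ≈ 0.890200
step 7 [3.5y] zero: DF = P = 8857/10000 ≈ 0.885700
step 8 [4y] zero: DF = P = 843/1000 ≈ 0.843000

1 1/2 9747/10000
2 1 1907/2000
3 3/2 9143/10000
4 2 2269/2500
5 5/2 4511/5000
6 3 4451/5000
7 7/2 8857/10000
8 4 843/1000
f(1.5y,3.5y) = ((9143/10000)/(8857/10000) − 1)/(2) = 143/8857 ≈ 1.6145%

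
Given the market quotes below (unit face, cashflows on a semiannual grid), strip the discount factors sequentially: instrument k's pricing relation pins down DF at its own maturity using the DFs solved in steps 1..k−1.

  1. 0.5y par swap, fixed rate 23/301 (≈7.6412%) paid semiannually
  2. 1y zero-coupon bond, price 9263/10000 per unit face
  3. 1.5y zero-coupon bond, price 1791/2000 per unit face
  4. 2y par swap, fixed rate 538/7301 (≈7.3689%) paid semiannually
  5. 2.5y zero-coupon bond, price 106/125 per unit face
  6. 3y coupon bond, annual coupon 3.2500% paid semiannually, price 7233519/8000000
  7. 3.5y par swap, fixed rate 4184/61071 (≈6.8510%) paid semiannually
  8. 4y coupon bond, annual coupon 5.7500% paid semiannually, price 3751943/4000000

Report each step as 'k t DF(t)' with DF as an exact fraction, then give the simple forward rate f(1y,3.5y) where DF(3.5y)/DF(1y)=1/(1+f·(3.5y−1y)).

step 1 [0.5y] swap r/2=23/602: DF=(1 − 23/602·(0))/(1+23/602) = 602/625 ≈ 0.963200
step 2 [1y] zero: DF = P = 9263/10000 ≈ 0.926300
step 3 [1.5y] zero: DF = P = 1791/2000 ≈ 0.895500
step 4 [2y] swap r/2=269/7301: DF=(1 − 269/7301·(0.963200+0.926300+0.895500))/(1+269/7301) = 1731/2000 ≈ 0.865500
step 5 [2.5y] zero: DF = P = 106/125 ≈ 0.848000
step 6 [3y] bond c/2=13/800: DF=(7233519/8000000 − 13/800·(0.963200+0.926300+0.895500+0.865500+0.848000))/(1+13/800) = 4089/5000 ≈ 0.817800
step 7 [3.5y] swap r/2=2092/61071: DF=(1 − 2092/61071·(0.963200+0.926300+0.895500+0.865500+0.848000+0.817800))/(1+2092/61071) = 1977/2500 ≈ 0.790800
step 8 [4y] bond c/2=23/800: DF=(3751943/4000000 − 23/800·(0.963200+0.926300+0.895500+0.865500+0.848000+0.817800+0.790800))/(1+23/800) = 7411/10000 ≈ 0.741100

1 1/2 602/625
2 1 9263/10000
3 3/2 1791/2000
4 2 1731/2000
5 5/2 106/125
6 3 4089/5000
7 7/2 1977/2500
8 4 7411/10000
f(1y,3.5y) = ((9263/10000)/(1977/2500) − 1)/(5/2) = 271/3954 ≈ 6.8538%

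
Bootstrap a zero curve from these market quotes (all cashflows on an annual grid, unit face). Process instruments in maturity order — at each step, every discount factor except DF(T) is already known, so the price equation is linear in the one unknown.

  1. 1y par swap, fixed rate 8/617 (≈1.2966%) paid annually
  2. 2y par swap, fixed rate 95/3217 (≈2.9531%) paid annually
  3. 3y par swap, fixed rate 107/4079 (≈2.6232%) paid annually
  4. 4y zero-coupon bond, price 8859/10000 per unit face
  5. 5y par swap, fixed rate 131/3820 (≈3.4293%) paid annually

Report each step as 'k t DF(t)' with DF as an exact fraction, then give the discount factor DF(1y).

1 1 617/625
2 2 943/1000
3 3 9251/10000
4 4 8859/10000
5 5 2107/2500
DF(1y) = 617/625 ≈ 0.987200

step 1 [1y] swap r/1=8/617: DF=(1 − 8/617·(0))/(1+8/617) = 617/625 ≈ 0.987200
step 2 [2y] swap r/1=95/3217: DF=(1 − 95/3217·(0.987200))/(1+95/3217) = 943/1000 ≈ 0.943000
step 3 [3y] swap r/1=107/4079: DF=(1 − 107/4079·(0.987200+0.943000))/(1+107/4079) = 9251/10000 ≈ 0.925100
step 4 [4y] zero: DF = P = 8859/10000 ≈ 0.885900
step 5 [5y] swap r/1=131/3820: DF=(1 − 131/3820·(0.987200+0.943000+0.925100+0.885900))/(1+131/3820) = 2107/2500 ≈ 0.842800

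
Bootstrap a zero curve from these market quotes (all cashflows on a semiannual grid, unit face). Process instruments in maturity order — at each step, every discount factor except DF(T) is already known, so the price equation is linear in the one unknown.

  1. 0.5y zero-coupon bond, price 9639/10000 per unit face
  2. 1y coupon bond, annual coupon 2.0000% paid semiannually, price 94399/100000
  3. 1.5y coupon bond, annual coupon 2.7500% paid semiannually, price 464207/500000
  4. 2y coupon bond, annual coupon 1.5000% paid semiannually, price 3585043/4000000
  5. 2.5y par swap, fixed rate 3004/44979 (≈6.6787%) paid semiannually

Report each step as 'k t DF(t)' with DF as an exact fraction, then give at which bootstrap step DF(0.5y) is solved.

step 1 [0.5y] zero: DF = P = 9639/10000 ≈ 0.963900
step 2 [1y] bond c/2=1/100: DF=(94399/100000 − 1/100·(0.963900))/(1+1/100) = 9251/10000 ≈ 0.925100
step 3 [1.5y] bond c/2=11/800: DF=(464207/500000 − 11/800·(0.963900+0.925100))/(1+11/800) = 4451/5000 ≈ 0.890200
step 4 [2y] bond c/2=3/400: DF=(3585043/4000000 − 3/400·(0.963900+0.925100+0.890200))/(1+3/400) = 8689/10000 ≈ 0.868900
step 5 [2.5y] swap r/2=1502/44979: DF=(1 − 1502/44979·(0.963900+0.925100+0.890200+0.868900))/(1+1502/44979) = 4249/5000 ≈ 0.849800

1 1/2 9639/10000
2 1 9251/10000
3 3/2 4451/5000
4 2 8689/10000
5 5/2 4249/5000
DF(0.5y) is solved at step 1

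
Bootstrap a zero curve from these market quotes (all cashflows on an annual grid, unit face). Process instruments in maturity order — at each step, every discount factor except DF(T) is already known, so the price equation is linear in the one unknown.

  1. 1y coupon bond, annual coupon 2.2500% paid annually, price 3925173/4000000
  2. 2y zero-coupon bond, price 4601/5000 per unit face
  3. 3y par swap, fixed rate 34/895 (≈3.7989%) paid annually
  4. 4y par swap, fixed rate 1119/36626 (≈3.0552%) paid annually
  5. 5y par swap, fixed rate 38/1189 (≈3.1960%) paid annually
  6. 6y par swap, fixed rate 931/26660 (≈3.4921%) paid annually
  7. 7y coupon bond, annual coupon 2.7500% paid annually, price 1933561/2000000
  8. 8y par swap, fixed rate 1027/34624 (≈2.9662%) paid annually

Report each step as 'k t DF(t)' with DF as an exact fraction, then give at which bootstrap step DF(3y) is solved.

1 1 9597/10000
2 2 4601/5000
3 3 4473/5000
4 4 8881/10000
5 5 2139/2500
6 6 4069/5000
7 7 3991/5000
8 8 3973/5000
DF(3y) is solved at step 3

step 1 [1y] bond c/1=9/400: DF=(3925173/4000000 − 9/400·(0))/(1+9/400) = 9597/10000 ≈ 0.959700
step 2 [2y] zero: DF = P = 4601/5000 ≈ 0.920200
step 3 [3y] swap r/1=34/895: DF=(1 − 34/895·(0.959700+0.920200))/(1+34/895) = 4473/5000 ≈ 0.894600
step 4 [4y] swap r/1=1119/36626: DF=(1 − 1119/36626·(0.959700+0.920200+0.894600))/(1+1119/36626) = 8881/10000 ≈ 0.888100
step 5 [5y] swap r/1=38/1189: DF=(1 − 38/1189·(0.959700+0.920200+0.894600+0.888100))/(1+38/1189) = 2139/2500 ≈ 0.855600
step 6 [6y] swap r/1=931/26660: DF=(1 − 931/26660·(0.959700+0.920200+0.894600+0.888100+0.855600))/(1+931/26660) = 4069/5000 ≈ 0.813800
step 7 [7y] bond c/1=11/400: DF=(1933561/2000000 − 11/400·(0.959700+0.920200+0.894600+0.888100+0.855600+0.813800))/(1+11/400) = 3991/5000 ≈ 0.798200
step 8 [8y] swap r/1=1027/34624: DF=(1 − 1027/34624·(0.959700+0.920200+0.894600+0.888100+0.855600+0.813800+0.798200))/(1+1027/34624) = 3973/5000 ≈ 0.794600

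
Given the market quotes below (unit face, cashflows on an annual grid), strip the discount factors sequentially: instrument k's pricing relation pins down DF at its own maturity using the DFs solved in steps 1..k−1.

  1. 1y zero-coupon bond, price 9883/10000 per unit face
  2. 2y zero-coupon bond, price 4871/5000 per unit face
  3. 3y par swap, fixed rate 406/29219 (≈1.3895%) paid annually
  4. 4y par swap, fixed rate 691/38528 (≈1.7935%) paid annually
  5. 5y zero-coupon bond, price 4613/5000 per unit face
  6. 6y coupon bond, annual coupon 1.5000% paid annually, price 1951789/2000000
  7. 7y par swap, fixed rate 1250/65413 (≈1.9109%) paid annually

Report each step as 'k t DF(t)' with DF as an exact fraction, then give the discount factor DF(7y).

step 1 [1y] zero: DF = P = 9883/10000 ≈ 0.988300
step 2 [2y] zero: DF = P = 4871/5000 ≈ 0.974200
step 3 [3y] swap r/1=406/29219: DF=(1 − 406/29219·(0.988300+0.974200))/(1+406/29219) = 4797/5000 ≈ 0.959400
step 4 [4y] swap r/1=691/38528: DF=(1 − 691/38528·(0.988300+0.974200+0.959400))/(1+691/38528) = 9309/10000 ≈ 0.930900
step 5 [5y] zero: DF = P = 4613/5000 ≈ 0.922600
step 6 [6y] bond c/1=3/200: DF=(1951789/2000000 − 3/200·(0.988300+0.974200+0.959400+0.930900+0.922600))/(1+3/200) = 8909/10000 ≈ 0.890900
step 7 [7y] swap r/1=1250/65413: DF=(1 − 1250/65413·(0.988300+0.974200+0.959400+0.930900+0.922600+0.890900))/(1+1250/65413) = 7/8 ≈ 0.875000

1 1 9883/10000
2 2 4871/5000
3 3 4797/5000
4 4 9309/10000
5 5 4613/5000
6 6 8909/10000
7 7 7/8
DF(7y) = 7/8 ≈ 0.875000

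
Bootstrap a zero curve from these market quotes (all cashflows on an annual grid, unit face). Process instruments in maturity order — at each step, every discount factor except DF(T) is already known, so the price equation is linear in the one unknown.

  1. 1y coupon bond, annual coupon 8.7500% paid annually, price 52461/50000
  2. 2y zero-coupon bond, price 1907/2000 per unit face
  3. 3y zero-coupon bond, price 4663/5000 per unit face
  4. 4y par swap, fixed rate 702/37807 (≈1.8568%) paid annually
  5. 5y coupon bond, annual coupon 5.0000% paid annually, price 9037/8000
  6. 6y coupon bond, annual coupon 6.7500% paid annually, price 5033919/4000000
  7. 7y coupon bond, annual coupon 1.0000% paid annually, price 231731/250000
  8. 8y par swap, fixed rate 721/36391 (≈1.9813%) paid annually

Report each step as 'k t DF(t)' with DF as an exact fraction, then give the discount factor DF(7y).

step 1 [1y] bond c/1=7/80: DF=(52461/50000 − 7/80·(0))/(1+7/80) = 603/625 ≈ 0.964800
step 2 [2y] zero: DF = P = 1907/2000 ≈ 0.953500
step 3 [3y] zero: DF = P = 4663/5000 ≈ 0.932600
step 4 [4y] swap r/1=702/37807: DF=(1 − 702/37807·(0.964800+0.953500+0.932600))/(1+702/37807) = 4649/5000 ≈ 0.929800
step 5 [5y] bond c/1=1/20: DF=(9037/8000 − 1/20·(0.964800+0.953500+0.932600+0.929800))/(1+1/20) = 4479/5000 ≈ 0.895800
step 6 [6y] bond c/1=27/400: DF=(5033919/4000000 − 27/400·(0.964800+0.953500+0.932600+0.929800+0.895800))/(1+27/400) = 552/625 ≈ 0.883200
step 7 [7y] bond c/1=1/100: DF=(231731/250000 − 1/100·(0.964800+0.953500+0.932600+0.929800+0.895800+0.883200))/(1+1/100) = 8627/10000 ≈ 0.862700
step 8 [8y] swap r/1=721/36391: DF=(1 − 721/36391·(0.964800+0.953500+0.932600+0.929800+0.895800+0.883200+0.862700))/(1+721/36391) = 4279/5000 ≈ 0.855800

1 1 603/625
2 2 1907/2000
3 3 4663/5000
4 4 4649/5000
5 5 4479/5000
6 6 552/625
7 7 8627/10000
8 8 4279/5000
DF(7y) = 8627/10000 ≈ 0.862700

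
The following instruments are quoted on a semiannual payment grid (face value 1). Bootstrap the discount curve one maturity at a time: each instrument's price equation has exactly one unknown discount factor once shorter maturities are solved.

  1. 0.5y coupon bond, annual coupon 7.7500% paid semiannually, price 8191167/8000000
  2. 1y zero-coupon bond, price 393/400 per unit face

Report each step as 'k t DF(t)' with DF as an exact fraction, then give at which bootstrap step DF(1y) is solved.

step 1 [0.5y] bond c/2=31/800: DF=(8191167/8000000 − 31/800·(0))/(1+31/800) = 9857/10000 ≈ 0.985700
step 2 [1y] zero: DF = P = 393/400 ≈ 0.982500

1 1/2 9857/10000
2 1 393/400
DF(1y) is solved at step 2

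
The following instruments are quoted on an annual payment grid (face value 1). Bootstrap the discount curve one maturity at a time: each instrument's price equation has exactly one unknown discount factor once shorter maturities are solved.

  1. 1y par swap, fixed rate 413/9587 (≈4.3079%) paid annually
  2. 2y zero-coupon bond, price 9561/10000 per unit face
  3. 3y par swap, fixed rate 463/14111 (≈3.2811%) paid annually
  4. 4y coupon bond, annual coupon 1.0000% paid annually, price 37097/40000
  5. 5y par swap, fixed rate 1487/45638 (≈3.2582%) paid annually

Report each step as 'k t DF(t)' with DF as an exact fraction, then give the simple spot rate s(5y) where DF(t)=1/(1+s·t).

step 1 [1y] swap r/1=413/9587: DF=(1 − 413/9587·(0))/(1+413/9587) = 9587/10000 ≈ 0.958700
step 2 [2y] zero: DF = P = 9561/10000 ≈ 0.956100
step 3 [3y] swap r/1=463/14111: DF=(1 − 463/14111·(0.958700+0.956100))/(1+463/14111) = 4537/5000 ≈ 0.907400
step 4 [4y] bond c/1=1/100: DF=(37097/40000 − 1/100·(0.958700+0.956100+0.907400))/(1+1/100) = 8903/10000 ≈ 0.890300
step 5 [5y] swap r/1=1487/45638: DF=(1 − 1487/45638·(0.958700+0.956100+0.907400+0.890300))/(1+1487/45638) = 8513/10000 ≈ 0.851300

1 1 9587/10000
2 2 9561/10000
3 3 4537/5000
4 4 8903/10000
5 5 8513/10000
s(5y) = (1/(8513/10000) − 1)/(5) = 1487/42565 ≈ 3.4935%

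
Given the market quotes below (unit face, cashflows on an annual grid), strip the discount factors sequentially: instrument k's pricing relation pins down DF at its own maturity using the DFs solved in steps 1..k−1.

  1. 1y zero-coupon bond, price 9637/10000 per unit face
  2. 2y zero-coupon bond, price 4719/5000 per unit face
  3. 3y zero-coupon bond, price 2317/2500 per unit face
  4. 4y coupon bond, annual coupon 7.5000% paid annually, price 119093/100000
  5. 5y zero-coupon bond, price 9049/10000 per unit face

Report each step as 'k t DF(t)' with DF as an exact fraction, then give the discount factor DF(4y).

step 1 [1y] zero: DF = P = 9637/10000 ≈ 0.963700
step 2 [2y] zero: DF = P = 4719/5000 ≈ 0.943800
step 3 [3y] zero: DF = P = 2317/2500 ≈ 0.926800
step 4 [4y] bond c/1=3/40: DF=(119093/100000 − 3/40·(0.963700+0.943800+0.926800))/(1+3/40) = 9101/10000 ≈ 0.910100
step 5 [5y] zero: DF = P = 9049/10000 ≈ 0.904900

1 1 9637/10000
2 2 4719/5000
3 3 2317/2500
4 4 9101/10000
5 5 9049/10000
DF(4y) = 9101/10000 ≈ 0.910100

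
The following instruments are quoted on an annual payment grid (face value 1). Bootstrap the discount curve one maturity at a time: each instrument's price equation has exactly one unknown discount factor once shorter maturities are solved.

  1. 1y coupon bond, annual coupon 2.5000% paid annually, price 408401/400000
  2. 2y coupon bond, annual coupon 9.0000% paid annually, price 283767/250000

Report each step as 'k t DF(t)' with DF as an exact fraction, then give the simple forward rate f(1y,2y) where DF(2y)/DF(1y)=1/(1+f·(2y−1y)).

1 1 9961/10000
2 2 9591/10000
f(1y,2y) = ((9961/10000)/(9591/10000) − 1)/(1) = 370/9591 ≈ 3.8578%

step 1 [1y] bond c/1=1/40: DF=(408401/400000 − 1/40·(0))/(1+1/40) = 9961/10000 ≈ 0.996100
step 2 [2y] bond c/1=9/100: DF=(283767/250000 − 9/100·(0.996100))/(1+9/100) = 9591/10000 ≈ 0.959100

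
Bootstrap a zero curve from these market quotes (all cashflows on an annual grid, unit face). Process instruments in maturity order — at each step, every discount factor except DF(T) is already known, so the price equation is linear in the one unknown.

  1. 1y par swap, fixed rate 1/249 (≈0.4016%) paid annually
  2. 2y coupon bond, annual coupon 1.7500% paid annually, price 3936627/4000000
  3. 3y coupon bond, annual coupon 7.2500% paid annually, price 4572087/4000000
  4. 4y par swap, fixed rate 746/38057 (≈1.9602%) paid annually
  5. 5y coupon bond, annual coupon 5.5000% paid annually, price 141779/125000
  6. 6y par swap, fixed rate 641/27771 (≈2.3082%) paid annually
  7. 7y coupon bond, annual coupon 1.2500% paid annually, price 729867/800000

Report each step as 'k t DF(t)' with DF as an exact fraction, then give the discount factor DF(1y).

1 1 249/250
2 2 9501/10000
3 3 4671/5000
4 4 4627/5000
5 5 8767/10000
6 6 4359/5000
7 7 333/400
DF(1y) = 249/250 ≈ 0.996000

step 1 [1y] swap r/1=1/249: DF=(1 − 1/249·(0))/(1+1/249) = 249/250 ≈ 0.996000
step 2 [2y] bond c/1=7/400: DF=(3936627/4000000 − 7/400·(0.996000))/(1+7/400) = 9501/10000 ≈ 0.950100
step 3 [3y] bond c/1=29/400: DF=(4572087/4000000 − 29/400·(0.996000+0.950100))/(1+29/400) = 4671/5000 ≈ 0.934200
step 4 [4y] swap r/1=746/38057: DF=(1 − 746/38057·(0.996000+0.950100+0.934200))/(1+746/38057) = 4627/5000 ≈ 0.925400
step 5 [5y] bond c/1=11/200: DF=(141779/125000 − 11/200·(0.996000+0.950100+0.934200+0.925400))/(1+11/200) = 8767/10000 ≈ 0.876700
step 6 [6y] swap r/1=641/27771: DF=(1 − 641/27771·(0.996000+0.950100+0.934200+0.925400+0.876700))/(1+641/27771) = 4359/5000 ≈ 0.871800
step 7 [7y] bond c/1=1/80: DF=(729867/800000 − 1/80·(0.996000+0.950100+0.934200+0.925400+0.876700+0.871800))/(1+1/80) = 333/400 ≈ 0.832500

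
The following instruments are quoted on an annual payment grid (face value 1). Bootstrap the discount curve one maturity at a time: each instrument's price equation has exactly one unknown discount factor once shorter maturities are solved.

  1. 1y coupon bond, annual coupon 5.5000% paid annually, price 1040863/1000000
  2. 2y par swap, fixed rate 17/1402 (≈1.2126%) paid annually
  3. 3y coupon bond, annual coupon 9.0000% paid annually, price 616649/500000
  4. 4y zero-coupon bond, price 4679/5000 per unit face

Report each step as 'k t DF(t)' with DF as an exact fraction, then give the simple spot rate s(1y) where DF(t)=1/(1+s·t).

step 1 [1y] bond c/1=11/200: DF=(1040863/1000000 − 11/200·(0))/(1+11/200) = 4933/5000 ≈ 0.986600
step 2 [2y] swap r/1=17/1402: DF=(1 − 17/1402·(0.986600))/(1+17/1402) = 4881/5000 ≈ 0.976200
step 3 [3y] bond c/1=9/100: DF=(616649/500000 − 9/100·(0.986600+0.976200))/(1+9/100) = 4847/5000 ≈ 0.969400
step 4 [4y] zero: DF = P = 4679/5000 ≈ 0.935800

1 1 4933/5000
2 2 4881/5000
3 3 4847/5000
4 4 4679/5000
s(1y) = (1/(4933/5000) − 1)/(1) = 67/4933 ≈ 1.3582%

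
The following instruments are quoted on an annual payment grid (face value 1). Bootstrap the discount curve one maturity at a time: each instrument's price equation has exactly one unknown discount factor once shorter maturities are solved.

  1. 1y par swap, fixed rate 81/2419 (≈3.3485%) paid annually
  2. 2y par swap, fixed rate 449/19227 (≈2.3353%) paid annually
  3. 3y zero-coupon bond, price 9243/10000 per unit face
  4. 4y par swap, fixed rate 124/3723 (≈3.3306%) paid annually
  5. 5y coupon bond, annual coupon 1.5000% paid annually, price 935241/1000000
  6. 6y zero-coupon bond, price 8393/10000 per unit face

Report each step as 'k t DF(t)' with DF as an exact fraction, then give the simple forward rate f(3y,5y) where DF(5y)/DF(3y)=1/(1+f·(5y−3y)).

1 1 2419/2500
2 2 9551/10000
3 3 9243/10000
4 4 219/250
5 5 1083/1250
6 6 8393/10000
f(3y,5y) = ((9243/10000)/(1083/1250) − 1)/(2) = 193/5776 ≈ 3.3414%

step 1 [1y] swap r/1=81/2419: DF=(1 − 81/2419·(0))/(1+81/2419) = 2419/2500 ≈ 0.967600
step 2 [2y] swap r/1=449/19227: DF=(1 − 449/19227·(0.967600))/(1+449/19227) = 9551/10000 ≈ 0.955100
step 3 [3y] zero: DF = P = 9243/10000 ≈ 0.924300
step 4 [4y] swap r/1=124/3723: DF=(1 − 124/3723·(0.967600+0.955100+0.924300))/(1+124/3723) = 219/250 ≈ 0.876000
step 5 [5y] bond c/1=3/200: DF=(935241/1000000 − 3/200·(0.967600+0.955100+0.924300+0.876000))/(1+3/200) = 1083/1250 ≈ 0.866400
step 6 [6y] zero: DF = P = 8393/10000 ≈ 0.839300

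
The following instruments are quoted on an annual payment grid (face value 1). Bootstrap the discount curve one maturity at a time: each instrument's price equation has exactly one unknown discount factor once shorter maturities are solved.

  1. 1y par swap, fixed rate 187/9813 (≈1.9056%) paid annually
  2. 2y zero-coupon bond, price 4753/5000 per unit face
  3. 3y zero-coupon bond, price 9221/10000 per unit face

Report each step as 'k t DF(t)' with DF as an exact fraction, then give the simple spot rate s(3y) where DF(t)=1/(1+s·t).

step 1 [1y] swap r/1=187/9813: DF=(1 − 187/9813·(0))/(1+187/9813) = 9813/10000 ≈ 0.981300
step 2 [2y] zero: DF = P = 4753/5000 ≈ 0.950600
step 3 [3y] zero: DF = P = 9221/10000 ≈ 0.922100

1 1 9813/10000
2 2 4753/5000
3 3 9221/10000
s(3y) = (1/(9221/10000) − 1)/(3) = 779/27663 ≈ 2.8160%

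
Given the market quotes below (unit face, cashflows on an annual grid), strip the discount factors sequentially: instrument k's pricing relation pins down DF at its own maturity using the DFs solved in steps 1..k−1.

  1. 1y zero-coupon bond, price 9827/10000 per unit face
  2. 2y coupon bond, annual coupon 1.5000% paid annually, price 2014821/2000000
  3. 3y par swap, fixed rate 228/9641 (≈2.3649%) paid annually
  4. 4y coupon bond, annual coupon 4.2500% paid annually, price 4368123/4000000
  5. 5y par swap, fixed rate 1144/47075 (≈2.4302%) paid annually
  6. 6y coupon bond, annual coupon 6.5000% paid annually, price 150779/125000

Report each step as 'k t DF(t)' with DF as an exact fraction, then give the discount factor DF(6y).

1 1 9827/10000
2 2 489/500
3 3 2329/2500
4 4 581/625
5 5 1107/1250
6 6 8453/10000
DF(6y) = 8453/10000 ≈ 0.845300

step 1 [1y] zero: DF = P = 9827/10000 ≈ 0.982700
step 2 [2y] bond c/1=3/200: DF=(2014821/2000000 − 3/200·(0.982700))/(1+3/200) = 489/500 ≈ 0.978000
step 3 [3y] swap r/1=228/9641: DF=(1 − 228/9641·(0.982700+0.978000))/(1+228/9641) = 2329/2500 ≈ 0.931600
step 4 [4y] bond c/1=17/400: DF=(4368123/4000000 − 17/400·(0.982700+0.978000+0.931600))/(1+17/400) = 581/625 ≈ 0.929600
step 5 [5y] swap r/1=1144/47075: DF=(1 − 1144/47075·(0.982700+0.978000+0.931600+0.929600))/(1+1144/47075) = 1107/1250 ≈ 0.885600
step 6 [6y] bond c/1=13/200: DF=(150779/125000 − 13/200·(0.982700+0.978000+0.931600+0.929600+0.885600))/(1+13/200) = 8453/10000 ≈ 0.845300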